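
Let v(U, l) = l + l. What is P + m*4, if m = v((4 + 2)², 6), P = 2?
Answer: 50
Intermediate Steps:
v(U, l) = 2*l
m = 12 (m = 2*6 = 12)
P + m*4 = 2 + 12*4 = 2 + 48 = 50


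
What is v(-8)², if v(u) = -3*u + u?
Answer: 256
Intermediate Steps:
v(u) = -2*u
v(-8)² = (-2*(-8))² = 16² = 256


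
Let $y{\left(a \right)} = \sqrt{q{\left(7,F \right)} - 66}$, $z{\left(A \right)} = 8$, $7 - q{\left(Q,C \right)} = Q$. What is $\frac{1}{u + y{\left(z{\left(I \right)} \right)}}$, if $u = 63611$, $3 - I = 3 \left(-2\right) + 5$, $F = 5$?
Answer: $\frac{63611}{4046359387} - \frac{i \sqrt{66}}{4046359387} \approx 1.5721 \cdot 10^{-5} - 2.0077 \cdot 10^{-9} i$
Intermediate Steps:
$q{\left(Q,C \right)} = 7 - Q$
$I = 4$ ($I = 3 - \left(3 \left(-2\right) + 5\right) = 3 - \left(-6 + 5\right) = 3 - -1 = 3 + 1 = 4$)
$y{\left(a \right)} = i \sqrt{66}$ ($y{\left(a \right)} = \sqrt{\left(7 - 7\right) - 66} = \sqrt{0 - 66} = \sqrt{-66} = i \sqrt{66}$)
$\frac{1}{u + y{\left(z{\left(I \right)} \right)}} = \frac{1}{63611 + i \sqrt{66}}$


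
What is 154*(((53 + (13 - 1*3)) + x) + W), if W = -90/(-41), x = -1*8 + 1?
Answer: 367444/41 ≈ 8962.0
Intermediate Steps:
x = -7 (x = -8 + 1 = -7)
W = 90/41 (W = -90*(-1/41) = 90/41 ≈ 2.1951)
154*(((53 + (13 - 1*3)) + x) + W) = 154*(((53 + (13 - 1*3)) - 7) + 90/41) = 154*(((53 + (13 - 3)) - 7) + 90/41) = 154*(((53 + 10) - 7) + 90/41) = 154*((63 - 7) + 90/41) = 154*(56 + 90/41) = 154*(2386/41) = 367444/41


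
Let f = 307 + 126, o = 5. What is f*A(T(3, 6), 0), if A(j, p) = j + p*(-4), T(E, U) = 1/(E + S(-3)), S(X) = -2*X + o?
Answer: 433/14 ≈ 30.929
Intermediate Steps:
S(X) = 5 - 2*X (S(X) = -2*X + 5 = 5 - 2*X)
f = 433
T(E, U) = 1/(11 + E) (T(E, U) = 1/(E + (5 - 2*(-3))) = 1/(E + (5 + 6)) = 1/(E + 11) = 1/(11 + E))
A(j, p) = j - 4*p
f*A(T(3, 6), 0) = 433*(1/(11 + 3) - 4*0) = 433*(1/14 + 0) = 433*(1/14) = 433/14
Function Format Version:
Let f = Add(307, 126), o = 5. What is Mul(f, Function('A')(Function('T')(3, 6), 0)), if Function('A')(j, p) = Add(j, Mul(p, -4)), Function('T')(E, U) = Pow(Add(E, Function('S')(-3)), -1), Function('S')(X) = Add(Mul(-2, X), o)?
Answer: Rational(433, 14) ≈ 30.929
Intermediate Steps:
Function('S')(X) = Add(5, Mul(-2, X)) (Function('S')(X) = Add(Mul(-2, X), 5) = Add(5, Mul(-2, X)))
f = 433
Function('T')(E, U) = Pow(Add(11, E), -1) (Function('T')(E, U) = Pow(Add(E, Add(5, Mul(-2, -3))), -1) = Pow(Add(E, Add(5, 6)), -1) = Pow(Add(E, 11), -1) = Pow(Add(11, E), -1))
Function('A')(j, p) = Add(j, Mul(-4, p))
Mul(f, Function('A')(Function('T')(3, 6), 0)) = Mul(433, Add(Pow(Add(11, 3), -1), Mul(-4, 0))) = Mul(433, Add(Pow(14, -1), 0)) = Mul(433, Add(Rational(1, 14), 0)) = Mul(433, Rational(1, 14)) = Rational(433, 14)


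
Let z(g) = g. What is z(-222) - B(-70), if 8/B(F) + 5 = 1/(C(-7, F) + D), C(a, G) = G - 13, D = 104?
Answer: -2865/13 ≈ -220.38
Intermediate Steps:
C(a, G) = -13 + G
B(F) = 8/(-5 + 1/(91 + F)) (B(F) = 8/(-5 + 1/((-13 + F) + 104)) = 8/(-5 + 1/(91 + F)))
z(-222) - B(-70) = -222 - 8*(-91 - 1*(-70))/(454 + 5*(-70)) = -222 - 8*(-91 + 70)/(454 - 350) = -222 - 8*(-21)/104 = -222 - 1*(-21/13) = -222 + 21/13 = -2865/13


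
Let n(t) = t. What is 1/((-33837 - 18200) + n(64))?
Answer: -1/51973 ≈ -1.9241e-5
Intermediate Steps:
1/((-33837 - 18200) + n(64)) = 1/((-33837 - 18200) + 64) = 1/(-52037 + 64) = 1/(-51973) = -1/51973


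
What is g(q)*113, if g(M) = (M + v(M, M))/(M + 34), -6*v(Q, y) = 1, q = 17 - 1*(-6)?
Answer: 15481/342 ≈ 45.266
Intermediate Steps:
q = 23 (q = 17 + 6 = 23)
v(Q, y) = -⅙ (v(Q, y) = -⅙*1 = -⅙)
g(M) = (-⅙ + M)/(34 + M) (g(M) = (M - ⅙)/(M + 34) = (-⅙ + M)/(34 + M))
g(q)*113 = ((-⅙ + 23)/(34 + 23))*113 = ((137/6)/57)*113 = ((1/57)*(137/6))*113 = (137/342)*113 = 15481/342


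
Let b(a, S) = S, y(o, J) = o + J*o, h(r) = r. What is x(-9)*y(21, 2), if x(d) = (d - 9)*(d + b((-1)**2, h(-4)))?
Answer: 14742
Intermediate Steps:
x(d) = (-9 + d)*(-4 + d) (x(d) = (d - 9)*(d - 4) = (-9 + d)*(-4 + d))
x(-9)*y(21, 2) = (36 + (-9)**2 - 13*(-9))*(21*(1 + 2)) = (36 + 81 + 117)*(21*3) = 234*63 = 14742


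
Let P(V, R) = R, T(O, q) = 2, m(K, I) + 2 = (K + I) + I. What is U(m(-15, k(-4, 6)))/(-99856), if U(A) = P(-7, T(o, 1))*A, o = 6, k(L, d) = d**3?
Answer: -415/49928 ≈ -0.0083120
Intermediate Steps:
m(K, I) = -2 + K + 2*I (m(K, I) = -2 + ((K + I) + I) = -2 + ((I + K) + I) = -2 + (K + 2*I) = -2 + K + 2*I)
U(A) = 2*A
U(m(-15, k(-4, 6)))/(-99856) = (2*(-2 - 15 + 2*6**3))/(-99856) = (2*(-2 - 15 + 2*216))*(-1/99856) = (2*(-2 - 15 + 432))*(-1/99856) = (2*415)*(-1/99856) = 830*(-1/99856) = -415/49928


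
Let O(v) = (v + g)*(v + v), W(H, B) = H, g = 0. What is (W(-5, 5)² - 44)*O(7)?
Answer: -1862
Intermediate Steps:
O(v) = 2*v² (O(v) = (v + 0)*(v + v) = v*(2*v) = 2*v²)
(W(-5, 5)² - 44)*O(7) = ((-5)² - 44)*(2*7²) = (25 - 44)*(2*49) = -19*98 = -1862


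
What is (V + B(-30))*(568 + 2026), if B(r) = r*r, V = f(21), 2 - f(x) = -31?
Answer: 2420202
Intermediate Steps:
f(x) = 33 (f(x) = 2 - 1*(-31) = 2 + 31 = 33)
V = 33
B(r) = r²
(V + B(-30))*(568 + 2026) = (33 + (-30)²)*(568 + 2026) = (33 + 900)*2594 = 933*2594 = 2420202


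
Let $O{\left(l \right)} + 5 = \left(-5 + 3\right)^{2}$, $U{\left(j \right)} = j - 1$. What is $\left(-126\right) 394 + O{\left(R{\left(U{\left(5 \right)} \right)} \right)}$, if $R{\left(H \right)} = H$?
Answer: $-49645$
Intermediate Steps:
$U{\left(j \right)} = -1 + j$ ($U{\left(j \right)} = j - 1 = -1 + j$)
$O{\left(l \right)} = -1$ ($O{\left(l \right)} = -5 + \left(-5 + 3\right)^{2} = -5 + \left(-2\right)^{2} = -5 + 4 = -1$)
$\left(-126\right) 394 + O{\left(R{\left(U{\left(5 \right)} \right)} \right)} = \left(-126\right) 394 - 1 = -49644 - 1 = -49645$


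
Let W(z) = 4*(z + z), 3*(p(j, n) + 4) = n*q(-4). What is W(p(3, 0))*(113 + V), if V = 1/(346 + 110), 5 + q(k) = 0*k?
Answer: -206116/57 ≈ -3616.1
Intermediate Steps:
q(k) = -5 (q(k) = -5 + 0*k = -5 + 0 = -5)
p(j, n) = -4 - 5*n/3 (p(j, n) = -4 + (n*(-5))/3 = -4 + (-5*n)/3 = -4 - 5*n/3)
V = 1/456 ≈ 0.0021930
W(z) = 8*z (W(z) = 4*(2*z) = 8*z)
W(p(3, 0))*(113 + V) = (8*(-4 - 5/3*0))*(113 + 1/456) = (8*(-4 + 0))*(51529/456) = (8*(-4))*(51529/456) = -32*51529/456 = -206116/57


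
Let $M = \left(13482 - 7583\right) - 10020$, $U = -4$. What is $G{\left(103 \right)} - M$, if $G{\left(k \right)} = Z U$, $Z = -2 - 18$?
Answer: $4201$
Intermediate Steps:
$Z = -20$ ($Z = -2 - 18 = -20$)
$G{\left(k \right)} = 80$ ($G{\left(k \right)} = \left(-20\right) \left(-4\right) = 80$)
$M = -4121$ ($M = 5899 - 10020 = -4121$)
$G{\left(103 \right)} - M = 80 - -4121 = 80 + 4121 = 4201$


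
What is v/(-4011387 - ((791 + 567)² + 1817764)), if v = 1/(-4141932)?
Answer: 1/31782348944580 ≈ 3.1464e-14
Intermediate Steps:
v = -1/4141932 ≈ -2.4143e-7
v/(-4011387 - ((791 + 567)² + 1817764)) = -1/(4141932*(-4011387 - ((791 + 567)² + 1817764))) = -1/(4141932*(-4011387 - (1358² + 1817764))) = -1/(4141932*(-4011387 - (1844164 + 1817764))) = -1/(4141932*(-4011387 - 1*3661928)) = -1/(4141932*(-4011387 - 3661928)) = -1/4141932/(-7673315) = -1/4141932*(-1/7673315) = 1/31782348944580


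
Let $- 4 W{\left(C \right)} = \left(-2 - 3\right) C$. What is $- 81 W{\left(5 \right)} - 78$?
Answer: $- \frac{2337}{4} \approx -584.25$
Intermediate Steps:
$W{\left(C \right)} = \frac{5 C}{4}$ ($W{\left(C \right)} = - \frac{\left(-2 - 3\right) C}{4} = - \frac{\left(-5\right) C}{4} = \frac{5 C}{4}$)
$- 81 W{\left(5 \right)} - 78 = - 81 \cdot \frac{5}{4} \cdot 5 - 78 = \left(-81\right) \frac{25}{4} - 78 = - \frac{2025}{4} - 78 = - \frac{2337}{4}$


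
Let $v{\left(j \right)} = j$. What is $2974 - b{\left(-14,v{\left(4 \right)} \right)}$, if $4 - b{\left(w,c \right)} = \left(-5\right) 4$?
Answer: $2950$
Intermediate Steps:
$b{\left(w,c \right)} = 24$ ($b{\left(w,c \right)} = 4 - \left(-5\right) 4 = 4 - -20 = 4 + 20 = 24$)
$2974 - b{\left(-14,v{\left(4 \right)} \right)} = 2974 - 24 = 2950$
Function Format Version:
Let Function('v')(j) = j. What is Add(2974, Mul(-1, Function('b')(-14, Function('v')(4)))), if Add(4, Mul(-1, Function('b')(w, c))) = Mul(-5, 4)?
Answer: 2950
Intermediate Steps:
Function('b')(w, c) = 24 (Function('b')(w, c) = Add(4, Mul(-1, Mul(-5, 4))) = Add(4, Mul(-1, -20)) = Add(4, 20) = 24)
Add(2974, Mul(-1, Function('b')(-14, Function('v')(4)))) = Add(2974, Mul(-1, 24)) = Add(2974, -24) = 2950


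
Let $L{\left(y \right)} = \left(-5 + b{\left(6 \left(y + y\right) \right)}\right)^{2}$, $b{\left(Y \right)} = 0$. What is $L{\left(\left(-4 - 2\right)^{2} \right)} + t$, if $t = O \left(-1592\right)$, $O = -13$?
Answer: $20721$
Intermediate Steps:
$L{\left(y \right)} = 25$ ($L{\left(y \right)} = \left(-5 + 0\right)^{2} = \left(-5\right)^{2} = 25$)
$t = 20696$ ($t = \left(-13\right) \left(-1592\right) = 20696$)
$L{\left(\left(-4 - 2\right)^{2} \right)} + t = 25 + 20696 = 20721$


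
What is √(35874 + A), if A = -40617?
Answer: 3*I*√527 ≈ 68.869*I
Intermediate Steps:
√(35874 + A) = √(35874 - 40617) = √(-4743) = 3*I*√527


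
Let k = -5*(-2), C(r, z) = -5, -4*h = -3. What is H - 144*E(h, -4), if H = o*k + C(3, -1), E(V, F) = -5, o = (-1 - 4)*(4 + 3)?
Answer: 365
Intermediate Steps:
h = ¾ (h = -¼*(-3) = ¾ ≈ 0.75000)
o = -35 (o = -5*7 = -35)
k = 10
H = -355 (H = -35*10 - 5 = -350 - 5 = -355)
H - 144*E(h, -4) = -355 - 144*(-5) = -355 + 720 = 365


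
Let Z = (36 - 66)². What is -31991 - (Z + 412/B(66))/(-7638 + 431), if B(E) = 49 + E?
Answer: -26514196843/828805 ≈ -31991.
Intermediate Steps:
Z = 900 (Z = (-30)² = 900)
-31991 - (Z + 412/B(66))/(-7638 + 431) = -31991 - (900 + 412/(49 + 66))/(-7638 + 431) = -31991 - (900 + 412/115)/(-7207) = -31991 - (900 + 412*(1/115))*(-1)/7207 = -31991 - (900 + 412/115)*(-1)/7207 = -31991 - 103912*(-1)/(115*7207) = -31991 - 1*(-103912/828805) = -31991 + 103912/828805 = -26514196843/828805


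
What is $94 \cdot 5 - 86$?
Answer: $384$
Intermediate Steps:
$94 \cdot 5 - 86 = 470 - 86 = 384$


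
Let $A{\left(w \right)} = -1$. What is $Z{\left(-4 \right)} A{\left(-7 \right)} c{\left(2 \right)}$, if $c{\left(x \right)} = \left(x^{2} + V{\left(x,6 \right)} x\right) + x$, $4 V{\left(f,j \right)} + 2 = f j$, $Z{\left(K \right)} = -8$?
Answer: $88$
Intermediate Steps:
$V{\left(f,j \right)} = - \frac{1}{2} + \frac{f j}{4}$
$c{\left(x \right)} = x + x^{2} + x \left(- \frac{1}{2} + \frac{3 x}{2}\right)$ ($c{\left(x \right)} = \left(x^{2} + \left(- \frac{1}{2} + \frac{1}{4} x 6\right) x\right) + x = \left(x^{2} + \left(- \frac{1}{2} + \frac{3 x}{2}\right) x\right) + x = \left(x^{2} + x \left(- \frac{1}{2} + \frac{3 x}{2}\right)\right) + x = x + x^{2} + x \left(- \frac{1}{2} + \frac{3 x}{2}\right)$)
$Z{\left(-4 \right)} A{\left(-7 \right)} c{\left(2 \right)} = \left(-8\right) \left(-1\right) \frac{1}{2} \cdot 2 \left(1 + 5 \cdot 2\right) = 8 \cdot \frac{1}{2} \cdot 2 \left(1 + 10\right) = 8 \cdot \frac{1}{2} \cdot 2 \cdot 11 = 8 \cdot 11 = 88$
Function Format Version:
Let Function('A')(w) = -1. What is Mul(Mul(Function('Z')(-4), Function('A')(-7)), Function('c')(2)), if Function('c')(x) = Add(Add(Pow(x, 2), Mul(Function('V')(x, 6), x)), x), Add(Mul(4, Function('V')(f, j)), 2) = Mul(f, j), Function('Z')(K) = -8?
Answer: 88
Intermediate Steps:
Function('V')(f, j) = Add(Rational(-1, 2), Mul(Rational(1, 4), f, j)) (Function('V')(f, j) = Add(Rational(-1, 2), Mul(Rational(1, 4), Mul(f, j))) = Add(Rational(-1, 2), Mul(Rational(1, 4), f, j)))
Function('c')(x) = Add(x, Pow(x, 2), Mul(x, Add(Rational(-1, 2), Mul(Rational(3, 2), x)))) (Function('c')(x) = Add(Add(Pow(x, 2), Mul(Add(Rational(-1, 2), Mul(Rational(1, 4), x, 6)), x)), x) = Add(Add(Pow(x, 2), Mul(Add(Rational(-1, 2), Mul(Rational(3, 2), x)), x)), x) = Add(Add(Pow(x, 2), Mul(x, Add(Rational(-1, 2), Mul(Rational(3, 2), x)))), x) = Add(x, Pow(x, 2), Mul(x, Add(Rational(-1, 2), Mul(Rational(3, 2), x)))))
Mul(Mul(Function('Z')(-4), Function('A')(-7)), Function('c')(2)) = Mul(Mul(-8, -1), Mul(Rational(1, 2), 2, Add(1, Mul(5, 2)))) = Mul(8, Mul(Rational(1, 2), 2, Add(1, 10))) = Mul(8, Mul(Rational(1, 2), 2, 11)) = Mul(8, 11) = 88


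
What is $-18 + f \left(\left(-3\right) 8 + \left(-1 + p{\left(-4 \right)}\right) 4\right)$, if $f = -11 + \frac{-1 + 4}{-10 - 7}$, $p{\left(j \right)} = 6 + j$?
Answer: $\frac{3494}{17} \approx 205.53$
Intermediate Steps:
$f = - \frac{190}{17}$ ($f = -11 + \frac{3}{-17} = -11 + 3 \left(- \frac{1}{17}\right) = -11 - \frac{3}{17} = - \frac{190}{17} \approx -11.176$)
$-18 + f \left(\left(-3\right) 8 + \left(-1 + p{\left(-4 \right)}\right) 4\right) = -18 - \frac{190 \left(\left(-3\right) 8 + \left(-1 + \left(6 - 4\right)\right) 4\right)}{17} = -18 - \frac{190 \left(-24 + \left(-1 + 2\right) 4\right)}{17} = -18 - \frac{190 \left(-24 + 1 \cdot 4\right)}{17} = -18 - \frac{190 \left(-24 + 4\right)}{17} = -18 - - \frac{3800}{17} = -18 + \frac{3800}{17} = \frac{3494}{17}$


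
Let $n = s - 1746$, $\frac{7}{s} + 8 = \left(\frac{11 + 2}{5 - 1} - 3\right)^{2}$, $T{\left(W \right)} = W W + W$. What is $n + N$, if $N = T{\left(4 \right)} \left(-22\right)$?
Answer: $- \frac{277734}{127} \approx -2186.9$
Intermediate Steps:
$T{\left(W \right)} = W + W^{2}$ ($T{\left(W \right)} = W^{2} + W = W + W^{2}$)
$N = -440$ ($N = 4 \left(1 + 4\right) \left(-22\right) = 4 \cdot 5 \left(-22\right) = 20 \left(-22\right) = -440$)
$s = - \frac{112}{127}$ ($s = \frac{7}{-8 + \left(\frac{11 + 2}{5 - 1} - 3\right)^{2}} = \frac{7}{-8 + \left(\frac{13}{4} - 3\right)^{2}} = \frac{7}{-8 + \left(\frac{1}{4}\right)^{2}} = \frac{7}{-8 + \frac{1}{16}} = \frac{7}{- \frac{127}{16}} = 7 \left(- \frac{16}{127}\right) = - \frac{112}{127} \approx -0.88189$)
$n = - \frac{221854}{127}$ ($n = - \frac{112}{127} - 1746 = - \frac{221854}{127} \approx -1746.9$)
$n + N = - \frac{221854}{127} - 440 = - \frac{277734}{127}$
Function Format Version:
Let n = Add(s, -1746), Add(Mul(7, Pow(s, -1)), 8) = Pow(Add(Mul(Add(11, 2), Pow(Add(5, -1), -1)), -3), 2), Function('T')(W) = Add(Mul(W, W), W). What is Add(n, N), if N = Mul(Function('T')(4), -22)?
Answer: Rational(-277734, 127) ≈ -2186.9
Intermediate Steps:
Function('T')(W) = Add(W, Pow(W, 2)) (Function('T')(W) = Add(Pow(W, 2), W) = Add(W, Pow(W, 2)))
N = -440 (N = Mul(Mul(4, Add(1, 4)), -22) = Mul(Mul(4, 5), -22) = Mul(20, -22) = -440)
s = Rational(-112, 127) (s = Mul(7, Pow(Add(-8, Pow(Add(Mul(Add(11, 2), Pow(Add(5, -1), -1)), -3), 2)), -1)) = Mul(7, Pow(Add(-8, Pow(Add(Mul(13, Pow(4, -1)), -3), 2)), -1)) = Mul(7, Pow(Add(-8, Pow(Add(Mul(13, Rational(1, 4)), -3), 2)), -1)) = Mul(7, Pow(Add(-8, Pow(Add(Rational(13, 4), -3), 2)), -1)) = Mul(7, Pow(Add(-8, Pow(Rational(1, 4), 2)), -1)) = Mul(7, Pow(Add(-8, Rational(1, 16)), -1)) = Mul(7, Pow(Rational(-127, 16), -1)) = Mul(7, Rational(-16, 127)) = Rational(-112, 127) ≈ -0.88189)
n = Rational(-221854, 127) (n = Add(Rational(-112, 127), -1746) = Rational(-221854, 127) ≈ -1746.9)
Add(n, N) = Add(Rational(-221854, 127), -440) = Rational(-277734, 127)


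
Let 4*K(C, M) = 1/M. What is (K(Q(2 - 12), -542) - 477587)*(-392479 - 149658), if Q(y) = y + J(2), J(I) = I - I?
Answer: 561333321394529/2168 ≈ 2.5892e+11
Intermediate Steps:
J(I) = 0
Q(y) = y (Q(y) = y + 0 = y)
K(C, M) = 1/(4*M)
(K(Q(2 - 12), -542) - 477587)*(-392479 - 149658) = ((¼)/(-542) - 477587)*(-392479 - 149658) = ((¼)*(-1/542) - 477587)*(-542137) = (-1/2168 - 477587)*(-542137) = -1035408617/2168*(-542137) = 561333321394529/2168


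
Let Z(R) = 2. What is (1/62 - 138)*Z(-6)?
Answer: -8555/31 ≈ -275.97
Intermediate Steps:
(1/62 - 138)*Z(-6) = (1/62 - 138)*2 = -8555/62*2 = -8555/31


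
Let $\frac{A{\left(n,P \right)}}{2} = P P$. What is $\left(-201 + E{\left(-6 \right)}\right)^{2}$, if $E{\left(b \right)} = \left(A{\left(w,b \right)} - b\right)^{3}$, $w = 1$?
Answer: $225008871201$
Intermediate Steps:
$A{\left(n,P \right)} = 2 P^{2}$ ($A{\left(n,P \right)} = 2 P P = 2 P^{2}$)
$E{\left(b \right)} = \left(- b + 2 b^{2}\right)^{3}$ ($E{\left(b \right)} = \left(2 b^{2} - b\right)^{3} = \left(- b + 2 b^{2}\right)^{3}$)
$\left(-201 + E{\left(-6 \right)}\right)^{2} = \left(-201 + \left(-6\right)^{3} \left(-1 + 2 \left(-6\right)\right)^{3}\right)^{2} = \left(-201 - 216 \left(-1 - 12\right)^{3}\right)^{2} = \left(-201 - 216 \left(-13\right)^{3}\right)^{2} = \left(-201 - -474552\right)^{2} = \left(-201 + 474552\right)^{2} = 474351^{2} = 225008871201$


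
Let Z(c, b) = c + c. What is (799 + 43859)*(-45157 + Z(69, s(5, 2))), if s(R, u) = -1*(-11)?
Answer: -2010458502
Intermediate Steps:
s(R, u) = 11
Z(c, b) = 2*c
(799 + 43859)*(-45157 + Z(69, s(5, 2))) = (799 + 43859)*(-45157 + 2*69) = 44658*(-45157 + 138) = 44658*(-45019) = -2010458502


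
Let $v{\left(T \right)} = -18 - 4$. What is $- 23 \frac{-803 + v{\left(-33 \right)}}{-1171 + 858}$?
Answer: $- \frac{18975}{313} \approx -60.623$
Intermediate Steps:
$v{\left(T \right)} = -22$ ($v{\left(T \right)} = -18 - 4 = -22$)
$- 23 \frac{-803 + v{\left(-33 \right)}}{-1171 + 858} = - 23 \frac{-803 - 22}{-1171 + 858} = - 23 \left(- \frac{825}{-313}\right) = - 23 \left(\left(-825\right) \left(- \frac{1}{313}\right)\right) = \left(-23\right) \frac{825}{313} = - \frac{18975}{313}$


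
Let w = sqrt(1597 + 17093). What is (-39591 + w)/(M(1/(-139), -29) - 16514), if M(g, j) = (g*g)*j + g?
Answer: 764937711/319067162 - 19321*sqrt(18690)/319067162 ≈ 2.3891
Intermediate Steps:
w = sqrt(18690) ≈ 136.71
M(g, j) = g + j*g**2 (M(g, j) = g**2*j + g = j*g**2 + g = g + j*g**2)
(-39591 + w)/(M(1/(-139), -29) - 16514) = (-39591 + sqrt(18690))/((1 - 29/(-139))/(-139) - 16514) = (-39591 + sqrt(18690))/(-(1 - 1/139*(-29))/139 - 16514) = (-39591 + sqrt(18690))/(-(1 + 29/139)/139 - 16514) = (-39591 + sqrt(18690))/(-1/139*168/139 - 16514) = (-39591 + sqrt(18690))/(-168/19321 - 16514) = (-39591 + sqrt(18690))/(-319067162/19321) = (-39591 + sqrt(18690))*(-19321/319067162) = 764937711/319067162 - 19321*sqrt(18690)/319067162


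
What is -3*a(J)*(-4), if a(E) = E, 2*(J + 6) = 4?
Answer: -48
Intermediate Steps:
J = -4 (J = -6 + (½)*4 = -6 + 2 = -4)
-3*a(J)*(-4) = -3*(-4)*(-4) = 12*(-4) = -48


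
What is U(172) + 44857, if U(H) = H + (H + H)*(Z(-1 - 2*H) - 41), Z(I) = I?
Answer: -87755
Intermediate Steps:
U(H) = H + 2*H*(-42 - 2*H) (U(H) = H + (H + H)*((-1 - 2*H) - 41) = H + (2*H)*(-42 - 2*H) = H + 2*H*(-42 - 2*H))
U(172) + 44857 = -1*172*(83 + 4*172) + 44857 = -1*172*(83 + 688) + 44857 = -1*172*771 + 44857 = -132612 + 44857 = -87755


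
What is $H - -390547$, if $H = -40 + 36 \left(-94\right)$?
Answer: $387123$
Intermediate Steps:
$H = -3424$ ($H = -40 - 3384 = -3424$)
$H - -390547 = -3424 - -390547 = -3424 + 390547 = 387123$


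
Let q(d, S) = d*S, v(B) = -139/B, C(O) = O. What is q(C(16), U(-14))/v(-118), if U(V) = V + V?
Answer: -52864/139 ≈ -380.32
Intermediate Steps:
U(V) = 2*V
q(d, S) = S*d
q(C(16), U(-14))/v(-118) = ((2*(-14))*16)/((-139/(-118))) = (-28*16)/((-139*(-1/118))) = -448/139/118 = -448*118/139 = -52864/139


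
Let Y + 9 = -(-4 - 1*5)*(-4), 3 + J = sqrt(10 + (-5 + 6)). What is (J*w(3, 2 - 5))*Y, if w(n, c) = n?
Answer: 405 - 135*sqrt(11) ≈ -42.744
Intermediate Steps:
J = -3 + sqrt(11) (J = -3 + sqrt(10 + (-5 + 6)) = -3 + sqrt(10 + 1) = -3 + sqrt(11) ≈ 0.31662)
Y = -45 (Y = -9 - (-4 - 1*5)*(-4) = -9 - (-4 - 5)*(-4) = -9 - 1*(-9)*(-4) = -9 + 9*(-4) = -9 - 36 = -45)
(J*w(3, 2 - 5))*Y = ((-3 + sqrt(11))*3)*(-45) = (-9 + 3*sqrt(11))*(-45) = 405 - 135*sqrt(11)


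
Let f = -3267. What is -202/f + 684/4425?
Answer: 1042826/4818825 ≈ 0.21641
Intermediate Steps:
-202/f + 684/4425 = -202/(-3267) + 684/4425 = -202*(-1/3267) + 684*(1/4425) = 202/3267 + 228/1475 = 1042826/4818825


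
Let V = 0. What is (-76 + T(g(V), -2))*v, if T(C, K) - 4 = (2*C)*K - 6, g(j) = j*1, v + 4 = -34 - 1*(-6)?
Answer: 2496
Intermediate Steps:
v = -32 (v = -4 + (-34 - 1*(-6)) = -4 + (-34 + 6) = -4 - 28 = -32)
g(j) = j
T(C, K) = -2 + 2*C*K (T(C, K) = 4 + ((2*C)*K - 6) = 4 + (2*C*K - 6) = 4 + (-6 + 2*C*K) = -2 + 2*C*K)
(-76 + T(g(V), -2))*v = (-76 + (-2 + 2*0*(-2)))*(-32) = (-76 + (-2 + 0))*(-32) = (-76 - 2)*(-32) = -78*(-32) = 2496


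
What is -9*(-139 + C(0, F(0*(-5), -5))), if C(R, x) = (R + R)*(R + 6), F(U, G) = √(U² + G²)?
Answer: 1251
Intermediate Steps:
F(U, G) = √(G² + U²)
C(R, x) = 2*R*(6 + R) (C(R, x) = (2*R)*(6 + R) = 2*R*(6 + R))
-9*(-139 + C(0, F(0*(-5), -5))) = -9*(-139 + 2*0*(6 + 0)) = -9*(-139 + 2*0*6) = -9*(-139 + 0) = -9*(-139) = 1251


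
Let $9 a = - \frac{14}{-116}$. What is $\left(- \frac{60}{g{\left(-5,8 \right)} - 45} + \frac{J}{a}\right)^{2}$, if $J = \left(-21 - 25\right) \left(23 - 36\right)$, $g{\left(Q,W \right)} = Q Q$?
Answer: $\frac{97454479329}{49} \approx 1.9889 \cdot 10^{9}$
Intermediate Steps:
$g{\left(Q,W \right)} = Q^{2}$
$a = \frac{7}{522}$ ($a = \frac{\left(-14\right) \frac{1}{-116}}{9} = \frac{\left(-14\right) \left(- \frac{1}{116}\right)}{9} = \frac{1}{9} \cdot \frac{7}{58} = \frac{7}{522} \approx 0.01341$)
$J = 598$ ($J = \left(-46\right) \left(-13\right) = 598$)
$\left(- \frac{60}{g{\left(-5,8 \right)} - 45} + \frac{J}{a}\right)^{2} = \left(- \frac{60}{\left(-5\right)^{2} - 45} + \frac{598}{\frac{7}{522}}\right)^{2} = \left(- \frac{60}{25 - 45} + 598 \cdot \frac{522}{7}\right)^{2} = \left(- \frac{60}{-20} + \frac{312156}{7}\right)^{2} = \left(\left(-60\right) \left(- \frac{1}{20}\right) + \frac{312156}{7}\right)^{2} = \left(3 + \frac{312156}{7}\right)^{2} = \left(\frac{312177}{7}\right)^{2} = \frac{97454479329}{49}$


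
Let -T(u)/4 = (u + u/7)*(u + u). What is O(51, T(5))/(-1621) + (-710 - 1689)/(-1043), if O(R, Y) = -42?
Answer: 3932585/1690703 ≈ 2.3260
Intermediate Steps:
T(u) = -64*u**2/7 (T(u) = -4*(u + u/7)*(u + u) = -4*(u + u*(1/7))*2*u = -4*(u + u/7)*2*u = -4*8*u/7*2*u = -64*u**2/7)
O(51, T(5))/(-1621) + (-710 - 1689)/(-1043) = -42/(-1621) + (-710 - 1689)/(-1043) = -42*(-1/1621) - 2399*(-1/1043) = 42/1621 + 2399/1043 = 3932585/1690703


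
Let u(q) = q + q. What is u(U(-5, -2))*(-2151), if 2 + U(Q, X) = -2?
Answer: 17208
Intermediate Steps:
U(Q, X) = -4 (U(Q, X) = -2 - 2 = -4)
u(q) = 2*q
u(U(-5, -2))*(-2151) = (2*(-4))*(-2151) = -8*(-2151) = 17208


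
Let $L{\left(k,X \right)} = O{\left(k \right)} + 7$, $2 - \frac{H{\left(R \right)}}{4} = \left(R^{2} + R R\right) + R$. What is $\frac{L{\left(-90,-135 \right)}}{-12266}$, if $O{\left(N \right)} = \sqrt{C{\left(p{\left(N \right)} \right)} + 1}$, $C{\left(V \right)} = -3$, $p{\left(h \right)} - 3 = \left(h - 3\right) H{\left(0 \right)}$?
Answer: $- \frac{7}{12266} - \frac{i \sqrt{2}}{12266} \approx -0.00057068 - 0.0001153 i$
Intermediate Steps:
$H{\left(R \right)} = 8 - 8 R^{2} - 4 R$ ($H{\left(R \right)} = 8 - 4 \left(\left(R^{2} + R R\right) + R\right) = 8 - 4 \left(\left(R^{2} + R^{2}\right) + R\right) = 8 - 4 \left(2 R^{2} + R\right) = 8 - 4 \left(R + 2 R^{2}\right) = 8 - \left(4 R + 8 R^{2}\right) = 8 - 8 R^{2} - 4 R$)
$p{\left(h \right)} = -21 + 8 h$ ($p{\left(h \right)} = 3 + \left(h - 3\right) \left(8 - 8 \cdot 0^{2} - 0\right) = 3 + \left(-3 + h\right) \left(8 - 0 + 0\right) = 3 + \left(-3 + h\right) \left(8 + 0 + 0\right) = 3 + \left(-3 + h\right) 8 = 3 + \left(-24 + 8 h\right) = -21 + 8 h$)
$O{\left(N \right)} = i \sqrt{2}$ ($O{\left(N \right)} = \sqrt{-3 + 1} = \sqrt{-2} = i \sqrt{2}$)
$L{\left(k,X \right)} = 7 + i \sqrt{2}$ ($L{\left(k,X \right)} = i \sqrt{2} + 7 = 7 + i \sqrt{2}$)
$\frac{L{\left(-90,-135 \right)}}{-12266} = \frac{7 + i \sqrt{2}}{-12266} = \left(7 + i \sqrt{2}\right) \left(- \frac{1}{12266}\right) = - \frac{7}{12266} - \frac{i \sqrt{2}}{12266}$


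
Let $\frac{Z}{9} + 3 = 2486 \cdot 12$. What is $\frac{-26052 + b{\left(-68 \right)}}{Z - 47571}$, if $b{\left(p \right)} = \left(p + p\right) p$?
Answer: $- \frac{8402}{110445} \approx -0.076074$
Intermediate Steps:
$Z = 268461$ ($Z = -27 + 9 \cdot 2486 \cdot 12 = -27 + 9 \cdot 29832 = -27 + 268488 = 268461$)
$b{\left(p \right)} = 2 p^{2}$ ($b{\left(p \right)} = 2 p p = 2 p^{2}$)
$\frac{-26052 + b{\left(-68 \right)}}{Z - 47571} = \frac{-26052 + 2 \left(-68\right)^{2}}{268461 - 47571} = \frac{-26052 + 2 \cdot 4624}{220890} = \left(-26052 + 9248\right) \frac{1}{220890} = \left(-16804\right) \frac{1}{220890} = - \frac{8402}{110445}$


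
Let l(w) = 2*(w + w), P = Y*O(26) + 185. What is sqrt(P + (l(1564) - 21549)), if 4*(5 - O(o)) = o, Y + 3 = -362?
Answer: I*sqrt(58242)/2 ≈ 120.67*I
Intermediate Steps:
Y = -365 (Y = -3 - 362 = -365)
O(o) = 5 - o/4
P = 1465/2 (P = -365*(5 - 1/4*26) + 185 = -365*(5 - 13/2) + 185 = -365*(-3/2) + 185 = 1095/2 + 185 = 1465/2 ≈ 732.50)
l(w) = 4*w (l(w) = 2*(2*w) = 4*w)
sqrt(P + (l(1564) - 21549)) = sqrt(1465/2 + (4*1564 - 21549)) = sqrt(1465/2 + (6256 - 21549)) = sqrt(1465/2 - 15293) = sqrt(-29121/2) = I*sqrt(58242)/2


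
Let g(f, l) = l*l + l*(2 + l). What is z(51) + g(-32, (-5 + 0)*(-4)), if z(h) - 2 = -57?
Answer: 785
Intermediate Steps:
z(h) = -55 (z(h) = 2 - 57 = -55)
g(f, l) = l**2 + l*(2 + l)
z(51) + g(-32, (-5 + 0)*(-4)) = -55 + 2*((-5 + 0)*(-4))*(1 + (-5 + 0)*(-4)) = -55 + 2*(-5*(-4))*(1 - 5*(-4)) = -55 + 2*20*(1 + 20) = -55 + 2*20*21 = -55 + 840 = 785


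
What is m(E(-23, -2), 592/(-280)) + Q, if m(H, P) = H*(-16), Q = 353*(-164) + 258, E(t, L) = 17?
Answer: -57906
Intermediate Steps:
Q = -57634 (Q = -57892 + 258 = -57634)
m(H, P) = -16*H
m(E(-23, -2), 592/(-280)) + Q = -16*17 - 57634 = -272 - 57634 = -57906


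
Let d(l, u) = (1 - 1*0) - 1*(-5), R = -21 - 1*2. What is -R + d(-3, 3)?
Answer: 29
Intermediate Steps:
R = -23 (R = -21 - 2 = -23)
d(l, u) = 6 (d(l, u) = (1 + 0) + 5 = 1 + 5 = 6)
-R + d(-3, 3) = -1*(-23) + 6 = 23 + 6 = 29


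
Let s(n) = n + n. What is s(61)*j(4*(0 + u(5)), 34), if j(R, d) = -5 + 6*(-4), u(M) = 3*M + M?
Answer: -3538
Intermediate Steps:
u(M) = 4*M
j(R, d) = -29 (j(R, d) = -5 - 24 = -29)
s(n) = 2*n
s(61)*j(4*(0 + u(5)), 34) = (2*61)*(-29) = 122*(-29) = -3538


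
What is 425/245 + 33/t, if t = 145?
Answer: 13942/7105 ≈ 1.9623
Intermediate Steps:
425/245 + 33/t = 425/245 + 33/145 = 425*(1/245) + 33*(1/145) = 85/49 + 33/145 = 13942/7105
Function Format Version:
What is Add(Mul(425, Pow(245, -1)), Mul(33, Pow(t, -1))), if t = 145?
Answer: Rational(13942, 7105) ≈ 1.9623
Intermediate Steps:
Add(Mul(425, Pow(245, -1)), Mul(33, Pow(t, -1))) = Add(Mul(425, Pow(245, -1)), Mul(33, Pow(145, -1))) = Add(Mul(425, Rational(1, 245)), Mul(33, Rational(1, 145))) = Add(Rational(85, 49), Rational(33, 145)) = Rational(13942, 7105)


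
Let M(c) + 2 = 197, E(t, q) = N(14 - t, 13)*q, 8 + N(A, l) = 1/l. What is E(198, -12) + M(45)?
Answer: 3771/13 ≈ 290.08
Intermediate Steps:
N(A, l) = -8 + 1/l
E(t, q) = -103*q/13 (E(t, q) = (-8 + 1/13)*q = -103*q/13)
M(c) = 195 (M(c) = -2 + 197 = 195)
E(198, -12) + M(45) = -103/13*(-12) + 195 = 1236/13 + 195 = 3771/13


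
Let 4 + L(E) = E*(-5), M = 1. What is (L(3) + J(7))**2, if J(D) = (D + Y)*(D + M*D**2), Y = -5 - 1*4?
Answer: 17161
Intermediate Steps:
L(E) = -4 - 5*E (L(E) = -4 + E*(-5) = -4 - 5*E)
Y = -9 (Y = -5 - 4 = -9)
J(D) = (-9 + D)*(D + D**2) (J(D) = (D - 9)*(D + 1*D**2) = (-9 + D)*(D + D**2))
(L(3) + J(7))**2 = ((-4 - 5*3) + 7*(-9 + 7**2 - 8*7))**2 = ((-4 - 15) + 7*(-9 + 49 - 56))**2 = (-19 + 7*(-16))**2 = (-19 - 112)**2 = (-131)**2 = 17161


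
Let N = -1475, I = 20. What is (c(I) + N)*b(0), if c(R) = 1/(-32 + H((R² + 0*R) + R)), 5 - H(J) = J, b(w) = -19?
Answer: 12527194/447 ≈ 28025.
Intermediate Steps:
H(J) = 5 - J
c(R) = 1/(-27 - R - R²) (c(R) = 1/(-32 + (5 - ((R² + 0*R) + R))) = 1/(-32 + (5 - ((R² + 0) + R))) = 1/(-32 + (5 - (R² + R))) = 1/(-32 + (5 - (R + R²))) = 1/(-32 + (5 + (-R - R²))) = 1/(-32 + (5 - R - R²)) = 1/(-27 - R - R²))
(c(I) + N)*b(0) = (-1/(27 + 20*(1 + 20)) - 1475)*(-19) = (-1/(27 + 20*21) - 1475)*(-19) = (-1/(27 + 420) - 1475)*(-19) = (-1/447 - 1475)*(-19) = -659326/447*(-19) = 12527194/447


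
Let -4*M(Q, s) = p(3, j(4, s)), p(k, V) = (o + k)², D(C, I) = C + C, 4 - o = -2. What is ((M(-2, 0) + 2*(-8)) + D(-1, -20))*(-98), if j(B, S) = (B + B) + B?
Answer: 7497/2 ≈ 3748.5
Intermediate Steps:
o = 6 (o = 4 - 1*(-2) = 4 + 2 = 6)
D(C, I) = 2*C
j(B, S) = 3*B (j(B, S) = 2*B + B = 3*B)
p(k, V) = (6 + k)²
M(Q, s) = -81/4 (M(Q, s) = -(6 + 3)²/4 = -¼*9² = -¼*81 = -81/4)
((M(-2, 0) + 2*(-8)) + D(-1, -20))*(-98) = ((-81/4 + 2*(-8)) + 2*(-1))*(-98) = ((-81/4 - 16) - 2)*(-98) = (-145/4 - 2)*(-98) = -153/4*(-98) = 7497/2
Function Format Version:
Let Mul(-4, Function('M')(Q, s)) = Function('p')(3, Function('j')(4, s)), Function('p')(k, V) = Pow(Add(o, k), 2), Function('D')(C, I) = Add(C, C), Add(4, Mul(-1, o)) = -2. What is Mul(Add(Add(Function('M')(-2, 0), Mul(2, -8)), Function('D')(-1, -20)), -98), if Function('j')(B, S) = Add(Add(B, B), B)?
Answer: Rational(7497, 2) ≈ 3748.5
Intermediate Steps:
o = 6 (o = Add(4, Mul(-1, -2)) = Add(4, 2) = 6)
Function('D')(C, I) = Mul(2, C)
Function('j')(B, S) = Mul(3, B) (Function('j')(B, S) = Add(Mul(2, B), B) = Mul(3, B))
Function('p')(k, V) = Pow(Add(6, k), 2)
Function('M')(Q, s) = Rational(-81, 4) (Function('M')(Q, s) = Mul(Rational(-1, 4), Pow(Add(6, 3), 2)) = Mul(Rational(-1, 4), Pow(9, 2)) = Mul(Rational(-1, 4), 81) = Rational(-81, 4))
Mul(Add(Add(Function('M')(-2, 0), Mul(2, -8)), Function('D')(-1, -20)), -98) = Mul(Add(Add(Rational(-81, 4), Mul(2, -8)), Mul(2, -1)), -98) = Mul(Add(Add(Rational(-81, 4), -16), -2), -98) = Mul(Add(Rational(-145, 4), -2), -98) = Mul(Rational(-153, 4), -98) = Rational(7497, 2)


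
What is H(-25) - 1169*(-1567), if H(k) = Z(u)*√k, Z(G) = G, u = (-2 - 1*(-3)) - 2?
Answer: 1831823 - 5*I ≈ 1.8318e+6 - 5.0*I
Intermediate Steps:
u = -1 (u = (-2 + 3) - 2 = 1 - 2 = -1)
H(k) = -√k
H(-25) - 1169*(-1567) = -√(-25) - 1169*(-1567) = -5*I + 1831823 = 1831823 - 5*I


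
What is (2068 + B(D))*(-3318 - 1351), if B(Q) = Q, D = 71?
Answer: -9986991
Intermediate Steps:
(2068 + B(D))*(-3318 - 1351) = (2068 + 71)*(-3318 - 1351) = 2139*(-4669) = -9986991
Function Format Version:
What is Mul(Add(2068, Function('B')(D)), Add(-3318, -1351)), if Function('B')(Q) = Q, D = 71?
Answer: -9986991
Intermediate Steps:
Mul(Add(2068, Function('B')(D)), Add(-3318, -1351)) = Mul(Add(2068, 71), Add(-3318, -1351)) = Mul(2139, -4669) = -9986991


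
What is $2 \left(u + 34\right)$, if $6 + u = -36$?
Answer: $-16$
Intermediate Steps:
$u = -42$ ($u = -6 - 36 = -42$)
$2 \left(u + 34\right) = 2 \left(-42 + 34\right) = 2 \left(-8\right) = -16$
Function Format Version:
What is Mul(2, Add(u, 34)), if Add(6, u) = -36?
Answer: -16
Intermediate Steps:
u = -42 (u = Add(-6, -36) = -42)
Mul(2, Add(u, 34)) = Mul(2, Add(-42, 34)) = Mul(2, -8) = -16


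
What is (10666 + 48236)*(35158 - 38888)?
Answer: -219704460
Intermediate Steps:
(10666 + 48236)*(35158 - 38888) = 58902*(-3730) = -219704460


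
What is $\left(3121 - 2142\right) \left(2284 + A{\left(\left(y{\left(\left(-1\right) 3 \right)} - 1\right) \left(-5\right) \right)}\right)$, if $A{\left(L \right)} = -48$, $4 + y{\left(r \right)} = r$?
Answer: $2189044$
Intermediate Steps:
$y{\left(r \right)} = -4 + r$
$\left(3121 - 2142\right) \left(2284 + A{\left(\left(y{\left(\left(-1\right) 3 \right)} - 1\right) \left(-5\right) \right)}\right) = \left(3121 - 2142\right) \left(2284 - 48\right) = 979 \cdot 2236 = 2189044$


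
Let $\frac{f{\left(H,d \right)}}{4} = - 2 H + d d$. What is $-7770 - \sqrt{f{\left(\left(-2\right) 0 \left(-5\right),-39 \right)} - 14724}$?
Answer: $-7770 - 24 i \sqrt{15} \approx -7770.0 - 92.952 i$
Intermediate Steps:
$f{\left(H,d \right)} = - 8 H + 4 d^{2}$ ($f{\left(H,d \right)} = 4 \left(- 2 H + d d\right) = 4 \left(- 2 H + d^{2}\right) = 4 \left(d^{2} - 2 H\right) = - 8 H + 4 d^{2}$)
$-7770 - \sqrt{f{\left(\left(-2\right) 0 \left(-5\right),-39 \right)} - 14724} = -7770 - \sqrt{\left(- 8 \left(-2\right) 0 \left(-5\right) + 4 \left(-39\right)^{2}\right) - 14724} = -7770 - \sqrt{\left(- 8 \cdot 0 \left(-5\right) + 4 \cdot 1521\right) - 14724} = -7770 - \sqrt{\left(\left(-8\right) 0 + 6084\right) - 14724} = -7770 - \sqrt{\left(0 + 6084\right) - 14724} = -7770 - \sqrt{6084 - 14724} = -7770 - \sqrt{-8640} = -7770 - 24 i \sqrt{15}$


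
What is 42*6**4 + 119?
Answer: 54551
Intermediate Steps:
42*6**4 + 119 = 42*1296 + 119 = 54432 + 119 = 54551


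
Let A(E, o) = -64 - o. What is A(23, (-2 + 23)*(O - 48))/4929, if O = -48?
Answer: 1952/4929 ≈ 0.39602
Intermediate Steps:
A(23, (-2 + 23)*(O - 48))/4929 = (-64 - (-2 + 23)*(-48 - 48))/4929 = (-64 - 21*(-96))*(1/4929) = (-64 - 1*(-2016))*(1/4929) = (-64 + 2016)*(1/4929) = 1952*(1/4929) = 1952/4929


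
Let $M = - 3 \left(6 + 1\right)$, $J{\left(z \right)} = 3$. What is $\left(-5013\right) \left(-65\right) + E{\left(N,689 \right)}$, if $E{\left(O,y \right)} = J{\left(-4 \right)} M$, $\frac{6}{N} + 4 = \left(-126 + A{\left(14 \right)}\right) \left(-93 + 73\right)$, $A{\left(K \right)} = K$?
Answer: $325782$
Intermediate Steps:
$N = \frac{3}{1118}$ ($N = \frac{6}{-4 + \left(-126 + 14\right) \left(-93 + 73\right)} = \frac{6}{-4 - -2240} = \frac{6}{-4 + 2240} = \frac{6}{2236} = 6 \cdot \frac{1}{2236} = \frac{3}{1118} \approx 0.0026834$)
$M = -21$ ($M = \left(-3\right) 7 = -21$)
$E{\left(O,y \right)} = -63$ ($E{\left(O,y \right)} = 3 \left(-21\right) = -63$)
$\left(-5013\right) \left(-65\right) + E{\left(N,689 \right)} = \left(-5013\right) \left(-65\right) - 63 = 325845 - 63 = 325782$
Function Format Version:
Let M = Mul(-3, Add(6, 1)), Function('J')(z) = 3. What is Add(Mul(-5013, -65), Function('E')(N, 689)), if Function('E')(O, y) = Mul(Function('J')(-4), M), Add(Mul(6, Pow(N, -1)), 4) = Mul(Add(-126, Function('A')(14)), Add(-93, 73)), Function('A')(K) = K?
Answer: 325782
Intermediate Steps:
N = Rational(3, 1118) (N = Mul(6, Pow(Add(-4, Mul(Add(-126, 14), Add(-93, 73))), -1)) = Mul(6, Pow(Add(-4, Mul(-112, -20)), -1)) = Mul(6, Pow(Add(-4, 2240), -1)) = Mul(6, Pow(2236, -1)) = Mul(6, Rational(1, 2236)) = Rational(3, 1118) ≈ 0.0026834)
M = -21 (M = Mul(-3, 7) = -21)
Function('E')(O, y) = -63 (Function('E')(O, y) = Mul(3, -21) = -63)
Add(Mul(-5013, -65), Function('E')(N, 689)) = Add(Mul(-5013, -65), -63) = Add(325845, -63) = 325782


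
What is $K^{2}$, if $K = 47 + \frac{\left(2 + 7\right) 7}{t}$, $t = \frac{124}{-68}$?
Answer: $\frac{148996}{961} \approx 155.04$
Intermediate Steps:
$t = - \frac{31}{17}$ ($t = 124 \left(- \frac{1}{68}\right) = - \frac{31}{17} \approx -1.8235$)
$K = \frac{386}{31}$ ($K = 47 + \frac{\left(2 + 7\right) 7}{- \frac{31}{17}} = 47 + 9 \cdot 7 \left(- \frac{17}{31}\right) = 47 + 63 \left(- \frac{17}{31}\right) = 47 - \frac{1071}{31} = \frac{386}{31} \approx 12.452$)
$K^{2} = \left(\frac{386}{31}\right)^{2} = \frac{148996}{961}$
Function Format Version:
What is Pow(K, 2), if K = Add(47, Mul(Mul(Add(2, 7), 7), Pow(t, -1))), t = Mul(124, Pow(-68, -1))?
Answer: Rational(148996, 961) ≈ 155.04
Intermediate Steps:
t = Rational(-31, 17) (t = Mul(124, Rational(-1, 68)) = Rational(-31, 17) ≈ -1.8235)
K = Rational(386, 31) (K = Add(47, Mul(Mul(Add(2, 7), 7), Pow(Rational(-31, 17), -1))) = Add(47, Mul(Mul(9, 7), Rational(-17, 31))) = Add(47, Mul(63, Rational(-17, 31))) = Add(47, Rational(-1071, 31)) = Rational(386, 31) ≈ 12.452)
Pow(K, 2) = Pow(Rational(386, 31), 2) = Rational(148996, 961)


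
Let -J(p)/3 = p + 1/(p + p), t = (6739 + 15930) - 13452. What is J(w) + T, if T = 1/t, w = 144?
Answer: -382256545/884832 ≈ -432.01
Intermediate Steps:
t = 9217 (t = 22669 - 13452 = 9217)
T = 1/9217 ≈ 0.00010850
J(p) = -3*p - 3/(2*p) (J(p) = -3*(p + 1/(p + p)) = -3*(p + 1/(2*p)) = -3*p - 3/(2*p))
J(w) + T = (-3*144 - 3/2/144) + 1/9217 = (-432 - 3/2*1/144) + 1/9217 = (-432 - 1/96) + 1/9217 = -41473/96 + 1/9217 = -382256545/884832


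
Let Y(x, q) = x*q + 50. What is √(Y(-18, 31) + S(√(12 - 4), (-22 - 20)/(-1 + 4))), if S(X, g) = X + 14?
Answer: √(-494 + 2*√2) ≈ 22.162*I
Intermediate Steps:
Y(x, q) = 50 + q*x (Y(x, q) = q*x + 50 = 50 + q*x)
S(X, g) = 14 + X
√(Y(-18, 31) + S(√(12 - 4), (-22 - 20)/(-1 + 4))) = √((50 + 31*(-18)) + (14 + √(12 - 4))) = √((50 - 558) + (14 + √8)) = √(-508 + (14 + 2*√2)) = √(-494 + 2*√2)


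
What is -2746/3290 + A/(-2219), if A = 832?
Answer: -630761/521465 ≈ -1.2096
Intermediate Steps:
-2746/3290 + A/(-2219) = -2746/3290 + 832/(-2219) = -2746*1/3290 + 832*(-1/2219) = -1373/1645 - 832/2219 = -630761/521465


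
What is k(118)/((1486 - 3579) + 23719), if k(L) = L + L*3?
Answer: 236/10813 ≈ 0.021826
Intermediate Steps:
k(L) = 4*L (k(L) = L + 3*L = 4*L)
k(118)/((1486 - 3579) + 23719) = (4*118)/((1486 - 3579) + 23719) = 472/(-2093 + 23719) = 472/21626 = 472*(1/21626) = 236/10813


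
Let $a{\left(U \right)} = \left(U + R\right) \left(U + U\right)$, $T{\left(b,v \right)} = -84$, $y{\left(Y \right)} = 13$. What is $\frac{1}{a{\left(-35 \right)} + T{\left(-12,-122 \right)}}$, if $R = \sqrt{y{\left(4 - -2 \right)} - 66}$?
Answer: $\frac{i}{14 \left(5 \sqrt{53} + 169 i\right)} \approx 0.00040392 + 8.6999 \cdot 10^{-5} i$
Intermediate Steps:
$R = i \sqrt{53}$ ($R = \sqrt{13 - 66} = \sqrt{-53} = i \sqrt{53} \approx 7.2801 i$)
$a{\left(U \right)} = 2 U \left(U + i \sqrt{53}\right)$ ($a{\left(U \right)} = \left(U + i \sqrt{53}\right) \left(U + U\right) = \left(U + i \sqrt{53}\right) 2 U = 2 U \left(U + i \sqrt{53}\right)$)
$\frac{1}{a{\left(-35 \right)} + T{\left(-12,-122 \right)}} = \frac{1}{2 \left(-35\right) \left(-35 + i \sqrt{53}\right) - 84} = \frac{1}{\left(2450 - 70 i \sqrt{53}\right) - 84} = \frac{1}{2366 - 70 i \sqrt{53}}$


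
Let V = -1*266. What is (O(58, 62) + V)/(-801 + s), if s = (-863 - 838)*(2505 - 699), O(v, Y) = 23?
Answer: 27/341423 ≈ 7.9081e-5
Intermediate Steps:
V = -266
s = -3072006 (s = -1701*1806 = -3072006)
(O(58, 62) + V)/(-801 + s) = (23 - 266)/(-801 - 3072006) = -243/(-3072807) = -243*(-1/3072807) = 27/341423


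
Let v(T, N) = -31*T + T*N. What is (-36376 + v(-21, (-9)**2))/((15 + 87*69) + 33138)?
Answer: -18713/19578 ≈ -0.95582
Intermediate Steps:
v(T, N) = -31*T + N*T
(-36376 + v(-21, (-9)**2))/((15 + 87*69) + 33138) = (-36376 - 21*(-31 + (-9)**2))/((15 + 87*69) + 33138) = (-36376 - 21*(-31 + 81))/((15 + 6003) + 33138) = (-36376 - 21*50)/(6018 + 33138) = (-36376 - 1050)/39156 = -37426*1/39156 = -18713/19578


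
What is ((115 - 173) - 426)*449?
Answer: -217316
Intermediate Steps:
((115 - 173) - 426)*449 = (-58 - 426)*449 = -484*449 = -217316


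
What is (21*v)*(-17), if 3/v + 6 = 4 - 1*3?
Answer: 1071/5 ≈ 214.20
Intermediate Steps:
v = -⅗ (v = 3/(-6 + (4 - 1*3)) = 3/(-6 + (4 - 3)) = 3/(-6 + 1) = 3/(-5) = 3*(-⅕) = -⅗ ≈ -0.60000)
(21*v)*(-17) = (21*(-⅗))*(-17) = -63/5*(-17) = 1071/5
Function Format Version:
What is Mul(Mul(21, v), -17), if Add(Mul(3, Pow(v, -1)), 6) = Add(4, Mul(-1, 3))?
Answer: Rational(1071, 5) ≈ 214.20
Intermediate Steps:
v = Rational(-3, 5) (v = Mul(3, Pow(Add(-6, Add(4, Mul(-1, 3))), -1)) = Mul(3, Pow(Add(-6, Add(4, -3)), -1)) = Mul(3, Pow(Add(-6, 1), -1)) = Mul(3, Pow(-5, -1)) = Mul(3, Rational(-1, 5)) = Rational(-3, 5) ≈ -0.60000)
Mul(Mul(21, v), -17) = Mul(Mul(21, Rational(-3, 5)), -17) = Mul(Rational(-63, 5), -17) = Rational(1071, 5)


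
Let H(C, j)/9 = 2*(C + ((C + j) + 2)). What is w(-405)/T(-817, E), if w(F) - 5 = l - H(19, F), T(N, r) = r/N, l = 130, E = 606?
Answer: -1825995/202 ≈ -9039.6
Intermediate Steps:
H(C, j) = 36 + 18*j + 36*C (H(C, j) = 9*(2*(C + ((C + j) + 2))) = 9*(2*(C + (2 + C + j))) = 9*(2*(2 + j + 2*C)) = 9*(4 + 2*j + 4*C) = 36 + 18*j + 36*C)
w(F) = -585 - 18*F (w(F) = 5 + (130 - (36 + 18*F + 36*19)) = 5 + (130 - (36 + 18*F + 684)) = 5 + (130 - (720 + 18*F)) = 5 + (130 + (-720 - 18*F)) = 5 + (-590 - 18*F) = -585 - 18*F)
w(-405)/T(-817, E) = (-585 - 18*(-405))/((606/(-817))) = (-585 + 7290)/((606*(-1/817))) = 6705/(-606/817) = 6705*(-817/606) = -1825995/202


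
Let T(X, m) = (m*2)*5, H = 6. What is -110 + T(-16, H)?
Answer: -50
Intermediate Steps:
T(X, m) = 10*m (T(X, m) = (2*m)*5 = 10*m)
-110 + T(-16, H) = -110 + 10*6 = -110 + 60 = -50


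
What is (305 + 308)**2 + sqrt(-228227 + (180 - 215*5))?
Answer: 375769 + 3*I*sqrt(25458) ≈ 3.7577e+5 + 478.67*I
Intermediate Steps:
(305 + 308)**2 + sqrt(-228227 + (180 - 215*5)) = 613**2 + sqrt(-228227 + (180 - 1075)) = 375769 + sqrt(-228227 - 895) = 375769 + sqrt(-229122) = 375769 + 3*I*sqrt(25458)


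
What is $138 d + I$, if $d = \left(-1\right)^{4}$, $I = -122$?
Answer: $16$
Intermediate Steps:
$d = 1$
$138 d + I = 138 \cdot 1 - 122 = 138 - 122 = 16$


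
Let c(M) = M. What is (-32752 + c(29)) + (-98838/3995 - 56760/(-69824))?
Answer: -67166568107/2051080 ≈ -32747.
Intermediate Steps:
(-32752 + c(29)) + (-98838/3995 - 56760/(-69824)) = (-32752 + 29) + (-98838/3995 - 56760/(-69824)) = -32723 + (-98838*1/3995 - 56760*(-1/69824)) = -32723 + (-5814/235 + 7095/8728) = -32723 - 49077267/2051080 = -67166568107/2051080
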